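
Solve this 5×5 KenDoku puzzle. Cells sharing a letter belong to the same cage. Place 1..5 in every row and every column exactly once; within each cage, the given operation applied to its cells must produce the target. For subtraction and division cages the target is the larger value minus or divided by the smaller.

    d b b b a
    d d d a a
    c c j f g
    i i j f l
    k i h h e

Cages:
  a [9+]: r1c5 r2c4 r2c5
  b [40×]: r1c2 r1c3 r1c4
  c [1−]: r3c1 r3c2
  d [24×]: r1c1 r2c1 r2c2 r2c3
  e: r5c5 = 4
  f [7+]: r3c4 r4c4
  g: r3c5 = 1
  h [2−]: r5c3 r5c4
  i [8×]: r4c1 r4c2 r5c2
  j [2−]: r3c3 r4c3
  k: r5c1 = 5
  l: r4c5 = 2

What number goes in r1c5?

3

Cage g is given; hence r3c5 = 1.
Cage l is given, which forces r4c5 = 2.
K is a freebie, so r5c1 = 5.
Cage e is given, so r5c5 = 4.
Cage a has sum 9, leaving r2c4 = 1.
Cage i needs product 8, which forces r5c2 = 2.
Column 4 already has 1, so r5c4 = 3.
Cage d needs product 24, which forces r1c1 = 1.
The two cells of cage f must have sum 7, leaving r3c4 = 2.
1 is placed in column 1, so r4c1 = 4.
4 is placed in row 4, which forces r4c2 = 1.
The two cells of cage f must have sum 7; hence r4c4 = 5.
3 is placed in row 5; hence r5c3 = 1.
Cage b has product 40, which forces r1c2 = 5.
Cage b needs product 40, which forces r1c3 = 2.
Column 4 now contains 5; hence r1c4 = 4.
Row 1 already has 5, so r1c5 = 3.
Column 5 now contains 3, so r2c5 = 5.
Column 1 already has 4, leaving r3c1 = 3.
Cage c's pair has difference 1, which forces r3c2 = 4.
The two cells of cage j must have difference 2, which forces r3c3 = 5.
5 is placed in row 4, leaving r4c3 = 3.
3 is placed in column 1, leaving r2c1 = 2.
Column 2 already has 4; hence r2c2 = 3.
Column 3 already has 3; hence r2c3 = 4.
Completed grid: 1 5 2 4 3 / 2 3 4 1 5 / 3 4 5 2 1 / 4 1 3 5 2 / 5 2 1 3 4.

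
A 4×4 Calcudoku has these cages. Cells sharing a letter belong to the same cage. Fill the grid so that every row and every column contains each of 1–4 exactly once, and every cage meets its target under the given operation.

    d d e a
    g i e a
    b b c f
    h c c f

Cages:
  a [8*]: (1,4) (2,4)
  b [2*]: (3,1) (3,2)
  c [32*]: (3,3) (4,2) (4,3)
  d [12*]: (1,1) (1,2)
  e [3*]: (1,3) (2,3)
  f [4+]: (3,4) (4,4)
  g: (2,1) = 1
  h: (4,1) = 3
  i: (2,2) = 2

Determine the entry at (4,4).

1

Cage g is a single given cell, which forces (2,1) = 1.
I is a freebie, which forces (2,2) = 2.
1 is placed in row 2, leaving (2,3) = 3.
2 is placed in row 2, which forces (2,4) = 4.
Column 1 now contains 1, leaving (3,1) = 2.
2 is placed in column 2, leaving (3,2) = 1.
Cage c needs product 32; hence (3,3) = 4.
Row 3 already has 1, so (3,4) = 3.
Cage h is given, leaving (4,1) = 3.
Cage c needs product 32, so (4,2) = 4.
Cage c needs product 32, which forces (4,3) = 2.
Column 4 already has 3, so (4,4) = 1.
Column 1 now contains 3, which forces (1,1) = 4.
Column 2 now contains 4, so (1,2) = 3.
Column 3 now contains 3, which forces (1,3) = 1.
Column 4 already has 4, which forces (1,4) = 2.
Filled in: 4 3 1 2 / 1 2 3 4 / 2 1 4 3 / 3 4 2 1.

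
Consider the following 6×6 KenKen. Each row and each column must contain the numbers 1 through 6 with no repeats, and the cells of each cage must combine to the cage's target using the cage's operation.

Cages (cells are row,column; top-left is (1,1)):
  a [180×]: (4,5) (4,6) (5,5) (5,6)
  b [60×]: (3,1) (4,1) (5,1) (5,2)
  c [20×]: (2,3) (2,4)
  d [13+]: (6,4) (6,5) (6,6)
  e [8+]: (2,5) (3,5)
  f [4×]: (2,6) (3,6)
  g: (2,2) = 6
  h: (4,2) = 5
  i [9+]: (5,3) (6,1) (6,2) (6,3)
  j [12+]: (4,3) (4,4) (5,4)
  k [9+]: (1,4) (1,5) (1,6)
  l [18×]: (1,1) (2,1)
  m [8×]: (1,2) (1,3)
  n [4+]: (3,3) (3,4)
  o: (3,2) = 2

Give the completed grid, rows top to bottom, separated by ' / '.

6 4 2 3 1 5 / 3 6 4 5 2 1 / 5 2 3 1 6 4 / 1 5 6 4 3 2 / 4 3 1 2 5 6 / 2 1 5 6 4 3

Cage g is a single given cell; hence (2,2) = 6.
Cage o is a single given cell; hence (3,2) = 2.
H is a freebie, which forces (4,2) = 5.
Cage l's pair has product 18, so (1,1) = 6.
2 is placed in column 2, leaving (1,2) = 4.
Cage m needs two cells with product 8; hence (1,3) = 2.
6 is placed in row 2, leaving (2,1) = 3.
Cage b has product 60, leaving (5,2) = 3.
Row 5 now contains 3, so (5,3) = 1.
3 is placed in column 2, so (6,2) = 1.
1 is placed in column 3, so (3,3) = 3.
Cage n needs two cells with sum 4, so (3,4) = 1.
3 is placed in row 3; hence (3,5) = 6.
Row 3 already has 1, which forces (3,6) = 4.
Column 3 now contains 3, so (6,3) = 5.
5 is placed in column 3, leaving (2,3) = 4.
The two cells of cage c must have product 20, leaving (2,4) = 5.
Cage e needs two cells with sum 8, so (2,5) = 2.
4 is placed in column 6, which forces (2,6) = 1.
Row 3 already has 4, so (3,1) = 5.
Cage b has product 60, so (4,1) = 1.
Column 3 now contains 4, so (4,3) = 6.
Column 5 now contains 2, leaving (4,5) = 3.
Row 4 already has 3, which forces (4,6) = 2.
The 4 cells of cage b must have product 60, leaving (5,1) = 4.
Column 5 now contains 2, which forces (5,5) = 5.
Row 5 already has 5, which forces (5,6) = 6.
Cage i needs sum 9, leaving (6,1) = 2.
Column 5 now contains 3; hence (6,5) = 4.
6 is placed in column 6, which forces (6,6) = 3.
Column 4 now contains 5, which forces (1,4) = 3.
5 is placed in column 5, which forces (1,5) = 1.
Column 6 already has 3, which forces (1,6) = 5.
Row 4 now contains 2; hence (4,4) = 4.
Row 5 already has 6, leaving (5,4) = 2.
3 is placed in row 6, leaving (6,4) = 6.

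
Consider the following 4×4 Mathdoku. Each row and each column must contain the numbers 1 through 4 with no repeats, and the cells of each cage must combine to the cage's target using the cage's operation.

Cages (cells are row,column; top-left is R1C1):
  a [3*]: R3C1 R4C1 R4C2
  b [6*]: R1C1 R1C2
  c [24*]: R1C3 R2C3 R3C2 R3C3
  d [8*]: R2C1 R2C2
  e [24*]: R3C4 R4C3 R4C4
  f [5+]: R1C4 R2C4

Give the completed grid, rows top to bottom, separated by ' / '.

Cage a needs product 3, leaving R3C1 = 1.
The 3 cells of cage a must have product 3, which forces R4C1 = 3.
The 3 cells of cage a must have product 3, so R4C2 = 1.
3 is placed in column 1, so R1C1 = 2.
The two cells of cage b must have product 6, which forces R1C2 = 3.
2 is placed in column 1, so R2C1 = 4.
Row 2 already has 4; hence R2C2 = 2.
2 is placed in column 2; hence R3C2 = 4.
Cage e needs product 24, leaving R3C4 = 3.
Cage c has product 24, so R1C3 = 1.
The two cells of cage f must have sum 5, which forces R1C4 = 4.
The 4 cells of cage c must have product 24, leaving R2C3 = 3.
Column 4 already has 3, leaving R2C4 = 1.
3 is placed in row 3, which forces R3C3 = 2.
2 is placed in column 3, which forces R4C3 = 4.
Column 4 already has 4, leaving R4C4 = 2.

2 3 1 4 / 4 2 3 1 / 1 4 2 3 / 3 1 4 2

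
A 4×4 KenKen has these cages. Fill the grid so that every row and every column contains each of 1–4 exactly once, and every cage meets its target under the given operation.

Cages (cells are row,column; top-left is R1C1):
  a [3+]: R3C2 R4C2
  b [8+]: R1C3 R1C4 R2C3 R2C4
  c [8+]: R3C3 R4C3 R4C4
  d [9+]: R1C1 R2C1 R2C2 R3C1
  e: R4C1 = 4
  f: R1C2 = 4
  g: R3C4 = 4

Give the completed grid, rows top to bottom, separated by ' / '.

F is a freebie, leaving R1C2 = 4.
Cage g is a single given cell; hence R3C4 = 4.
E is a freebie, so R4C1 = 4.
Cage d needs sum 9, leaving R2C2 = 3.
Cage c needs sum 8, which forces R3C3 = 3.
Cage c needs sum 8, leaving R4C3 = 2.
The 3 cells of cage c must have sum 8, leaving R4C4 = 3.
Cage d needs sum 9, so R1C1 = 3.
Column 3 now contains 2, so R1C3 = 1.
Cage b has sum 8, so R1C4 = 2.
The 4 cells of cage b must have sum 8, which forces R2C3 = 4.
Cage b needs sum 8; hence R2C4 = 1.
Cage a's pair has sum 3, leaving R3C2 = 2.
Row 4 already has 2, which forces R4C2 = 1.
1 is placed in row 2, so R2C1 = 2.
2 is placed in row 3; hence R3C1 = 1.

3 4 1 2 / 2 3 4 1 / 1 2 3 4 / 4 1 2 3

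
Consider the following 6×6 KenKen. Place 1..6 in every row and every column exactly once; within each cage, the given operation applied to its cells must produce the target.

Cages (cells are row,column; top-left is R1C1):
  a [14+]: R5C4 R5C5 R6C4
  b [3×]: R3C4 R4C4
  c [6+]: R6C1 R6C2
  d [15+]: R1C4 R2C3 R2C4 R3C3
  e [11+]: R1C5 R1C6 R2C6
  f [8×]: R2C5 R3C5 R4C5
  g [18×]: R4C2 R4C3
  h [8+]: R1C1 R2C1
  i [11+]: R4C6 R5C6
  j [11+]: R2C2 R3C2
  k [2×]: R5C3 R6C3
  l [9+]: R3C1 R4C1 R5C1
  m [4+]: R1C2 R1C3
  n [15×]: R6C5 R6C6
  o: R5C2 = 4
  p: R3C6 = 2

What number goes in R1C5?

6

Cage p is given, leaving R3C6 = 2.
Cage o is a single given cell, so R5C2 = 4.
In row 6, 4 can only go at R6C1, so R6C1 = 4.
The two cells of cage c must have sum 6, leaving R6C2 = 2.
Row 6 now contains 2, so R6C3 = 1.
Cage m's pair has sum 4, so R1C2 = 1.
1 is placed in column 3, which forces R1C3 = 3.
Column 3 now contains 3, leaving R4C3 = 6.
Row 4 already has 6, leaving R4C6 = 5.
1 is placed in column 3, so R5C3 = 2.
Column 6 already has 5, leaving R5C6 = 6.
Column 6 already has 5; hence R6C6 = 3.
Cage e needs sum 11; hence R1C5 = 6.
Column 6 now contains 6, which forces R1C6 = 4.
Cage e has sum 11, so R2C6 = 1.
Row 4 already has 6, which forces R4C2 = 3.
Row 4 already has 3; hence R4C4 = 1.
Cage a needs sum 14, leaving R6C4 = 6.
Row 6 already has 3; hence R6C5 = 5.
Cage d has sum 15; hence R1C4 = 2.
Cage d has sum 15, leaving R2C3 = 5.
The 4 cells of cage d must have sum 15, leaving R2C4 = 4.
Row 2 already has 4, so R2C5 = 2.
The 3 cells of cage l must have sum 9, so R3C1 = 6.
Row 3 now contains 6, leaving R3C2 = 5.
The 4 cells of cage d must have sum 15, leaving R3C3 = 4.
Column 4 now contains 1, so R3C4 = 3.
Cage f has product 8; hence R3C5 = 1.
Row 4 already has 1; hence R4C1 = 2.
Column 5 already has 2, which forces R4C5 = 4.
The 3 cells of cage l must have sum 9, leaving R5C1 = 1.
Cage a has sum 14; hence R5C4 = 5.
Column 5 already has 5; hence R5C5 = 3.
Row 1 now contains 2, which forces R1C1 = 5.
Column 1 now contains 6, so R2C1 = 3.
Row 2 already has 5, leaving R2C2 = 6.
The full grid is 5 1 3 2 6 4 / 3 6 5 4 2 1 / 6 5 4 3 1 2 / 2 3 6 1 4 5 / 1 4 2 5 3 6 / 4 2 1 6 5 3.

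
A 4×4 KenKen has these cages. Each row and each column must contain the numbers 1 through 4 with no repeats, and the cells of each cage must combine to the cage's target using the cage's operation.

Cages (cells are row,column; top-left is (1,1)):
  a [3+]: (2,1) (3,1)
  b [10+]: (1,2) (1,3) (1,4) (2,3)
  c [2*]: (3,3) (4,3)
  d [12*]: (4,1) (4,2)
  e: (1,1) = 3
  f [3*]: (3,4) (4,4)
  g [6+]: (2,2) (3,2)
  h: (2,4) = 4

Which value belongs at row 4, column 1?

Cage e is a single given cell; hence (1,1) = 3.
Cage h is given, so (2,4) = 4.
Column 1 already has 3, so (4,1) = 4.
Row 4 already has 4; hence (4,2) = 3.
Row 4 already has 3, leaving (4,4) = 1.
1 is placed in column 4; hence (1,4) = 2.
Row 2 already has 4, so (2,2) = 2.
The 4 cells of cage b must have sum 10, which forces (2,3) = 3.
Cage g needs two cells with sum 6, so (3,2) = 4.
Cage c needs two cells with product 2, leaving (3,3) = 1.
1 is placed in column 4, which forces (3,4) = 3.
Row 4 now contains 1, leaving (4,3) = 2.
Column 2 now contains 4, which forces (1,2) = 1.
Column 3 already has 1, so (1,3) = 4.
Row 2 already has 2; hence (2,1) = 1.
1 is placed in row 3; hence (3,1) = 2.
The full grid is 3 1 4 2 / 1 2 3 4 / 2 4 1 3 / 4 3 2 1.

4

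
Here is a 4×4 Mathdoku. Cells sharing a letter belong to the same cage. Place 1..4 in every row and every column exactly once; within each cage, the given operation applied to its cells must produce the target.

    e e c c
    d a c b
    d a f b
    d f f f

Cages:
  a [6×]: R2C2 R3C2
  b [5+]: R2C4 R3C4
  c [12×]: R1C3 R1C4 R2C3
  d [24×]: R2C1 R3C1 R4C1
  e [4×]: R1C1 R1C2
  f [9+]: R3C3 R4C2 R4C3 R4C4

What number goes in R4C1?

2

Row 1 needs a 2, and only R1C4 is open for it.
Cage c has product 12, so R1C3 = 3.
The 3 cells of cage c must have product 12; hence R2C3 = 2.
2 is placed in column 3, so R3C3 = 1.
Row 3 now contains 1, leaving R3C4 = 4.
Column 3 now contains 1, which forces R4C3 = 4.
The 3 cells of cage d must have product 24, which forces R2C1 = 4.
Row 2 now contains 2, so R2C2 = 3.
Column 4 now contains 4, leaving R2C4 = 1.
Cage a needs two cells with product 6; hence R3C2 = 2.
Column 2 now contains 3; hence R4C2 = 1.
Column 4 already has 1, so R4C4 = 3.
Column 1 already has 4; hence R1C1 = 1.
Column 2 already has 1; hence R1C2 = 4.
Row 3 now contains 2; hence R3C1 = 3.
Row 4 already has 3, leaving R4C1 = 2.
Filled in: 1 4 3 2 / 4 3 2 1 / 3 2 1 4 / 2 1 4 3.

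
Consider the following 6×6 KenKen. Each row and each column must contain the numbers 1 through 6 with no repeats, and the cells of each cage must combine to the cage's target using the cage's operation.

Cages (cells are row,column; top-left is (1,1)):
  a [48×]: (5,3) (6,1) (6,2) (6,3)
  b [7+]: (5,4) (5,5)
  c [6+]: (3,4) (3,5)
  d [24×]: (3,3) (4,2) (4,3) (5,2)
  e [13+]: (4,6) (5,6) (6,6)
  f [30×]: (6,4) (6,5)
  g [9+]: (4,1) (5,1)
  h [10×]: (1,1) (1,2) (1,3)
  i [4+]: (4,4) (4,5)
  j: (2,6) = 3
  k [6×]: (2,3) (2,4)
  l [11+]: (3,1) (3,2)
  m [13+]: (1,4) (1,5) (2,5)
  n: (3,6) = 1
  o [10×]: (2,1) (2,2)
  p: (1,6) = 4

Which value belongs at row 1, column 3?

Cage p is a single given cell, leaving (1,6) = 4.
Cage j is given; hence (2,6) = 3.
N is a freebie, leaving (3,6) = 1.
Row 2 needs a 4, and only (2,5) is open for it.
The two cells of cage c must have sum 6, leaving (3,4) = 4.
Column 5 already has 4, so (3,5) = 2.
Row 3 needs a 3, and only (3,3) is open for it.
Row 5 needs a 3, and only (5,1) is open for it.
Cage g's pair has sum 9, so (4,1) = 6.
Column 1 already has 6, leaving (3,1) = 5.
The two cells of cage l must have sum 11; hence (3,2) = 6.
Column 1 already has 5; hence (2,1) = 2.
Cage o needs two cells with product 10, which forces (2,2) = 5.
Column 1 already has 2, which forces (1,1) = 1.
Cage h needs product 10; hence (1,2) = 2.
Cage h has product 10, leaving (1,3) = 5.
1 is placed in column 1, so (6,1) = 4.
Cage d has product 24, leaving (4,3) = 2.
Row 4 now contains 2, which forces (4,6) = 5.
The 4 cells of cage a must have product 48, leaving (5,3) = 4.
Cage a has product 48, leaving (6,2) = 3.
Cage a has product 48, so (6,3) = 1.
Column 3 now contains 1, leaving (2,3) = 6.
The two cells of cage k must have product 6, so (2,4) = 1.
The 4 cells of cage d must have product 24, leaving (4,2) = 4.
Column 4 already has 1, so (4,4) = 3.
Row 4 now contains 3, so (4,5) = 1.
4 is placed in row 5, so (5,2) = 1.
Column 4 already has 3, leaving (1,4) = 6.
The 3 cells of cage m must have sum 13; hence (1,5) = 3.
Cage b needs two cells with sum 7, which forces (5,4) = 2.
Cage b's pair has sum 7, so (5,5) = 5.
Row 5 already has 2, so (5,6) = 6.
Column 4 already has 6, which forces (6,4) = 5.
Column 5 now contains 5, so (6,5) = 6.
Column 6 now contains 6; hence (6,6) = 2.
Completed grid: 1 2 5 6 3 4 / 2 5 6 1 4 3 / 5 6 3 4 2 1 / 6 4 2 3 1 5 / 3 1 4 2 5 6 / 4 3 1 5 6 2.

5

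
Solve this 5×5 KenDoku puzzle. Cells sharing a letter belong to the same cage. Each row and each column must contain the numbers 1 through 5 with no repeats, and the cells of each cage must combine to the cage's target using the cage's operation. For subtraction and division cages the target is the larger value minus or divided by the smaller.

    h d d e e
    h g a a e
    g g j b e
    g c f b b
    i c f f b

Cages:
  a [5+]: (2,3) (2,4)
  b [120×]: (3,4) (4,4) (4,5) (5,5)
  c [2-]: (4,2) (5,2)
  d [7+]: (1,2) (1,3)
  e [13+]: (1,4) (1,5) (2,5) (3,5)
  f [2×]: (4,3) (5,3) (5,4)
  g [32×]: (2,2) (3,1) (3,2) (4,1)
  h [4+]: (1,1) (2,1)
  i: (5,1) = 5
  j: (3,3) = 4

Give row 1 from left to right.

J is a freebie, leaving (3,3) = 4.
Cage f has product 2, leaving (4,3) = 1.
Cage i is given, leaving (5,1) = 5.
Cage f needs product 2, so (5,3) = 2.
The 3 cells of cage f must have product 2, which forces (5,4) = 1.
Cage g has product 32, which forces (2,2) = 4.
2 is placed in column 3, leaving (2,3) = 3.
The two cells of cage a must have sum 5, leaving (2,4) = 2.
The 4 cells of cage g must have product 32, leaving (4,1) = 4.
4 is placed in column 2; hence (5,2) = 3.
Row 5 already has 3, so (5,5) = 4.
Cage h's pair has sum 4, leaving (1,1) = 3.
4 is placed in column 2; hence (1,2) = 2.
Column 3 already has 3, so (1,3) = 5.
Row 1 already has 5, so (1,4) = 4.
Row 1 already has 5; hence (1,5) = 1.
Row 2 now contains 3, so (2,1) = 1.
1 is placed in column 5; hence (2,5) = 5.
Column 1 already has 1; hence (3,1) = 2.
Column 2 already has 2, which forces (3,2) = 1.
Row 3 now contains 2, leaving (3,5) = 3.
Cage c needs two cells with difference 2, leaving (4,2) = 5.
5 is placed in row 4, so (4,4) = 3.
Cage b needs product 120; hence (4,5) = 2.
Row 3 already has 3, so (3,4) = 5.
Filled in: 3 2 5 4 1 / 1 4 3 2 5 / 2 1 4 5 3 / 4 5 1 3 2 / 5 3 2 1 4.

3 2 5 4 1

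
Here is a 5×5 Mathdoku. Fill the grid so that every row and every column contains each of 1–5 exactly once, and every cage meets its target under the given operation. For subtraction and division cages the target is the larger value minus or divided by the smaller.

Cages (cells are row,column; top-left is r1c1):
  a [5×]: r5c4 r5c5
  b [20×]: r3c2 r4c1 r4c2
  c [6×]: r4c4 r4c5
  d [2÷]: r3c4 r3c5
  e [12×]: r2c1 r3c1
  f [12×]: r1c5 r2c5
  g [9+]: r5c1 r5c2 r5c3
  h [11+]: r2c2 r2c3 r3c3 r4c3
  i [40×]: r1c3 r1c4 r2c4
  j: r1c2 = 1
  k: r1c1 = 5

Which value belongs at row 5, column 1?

2

K is a freebie, leaving r1c1 = 5.
J is a freebie; hence r1c2 = 1.
Cage i needs product 40, which forces r2c4 = 5.
5 is placed in column 4; hence r5c4 = 1.
1 is placed in row 5, leaving r5c5 = 5.
In row 1, 3 can only go at r1c5, so r1c5 = 3.
Column 5 now contains 3, so r2c5 = 4.
Cage c needs two cells with product 6, so r4c4 = 3.
Column 5 now contains 3, which forces r4c5 = 2.
Row 2 now contains 4, which forces r2c1 = 3.
3 is placed in row 2; hence r2c2 = 2.
Row 2 now contains 2, leaving r2c3 = 1.
The two cells of cage e must have product 12, leaving r3c1 = 4.
4 is placed in row 3; hence r3c2 = 5.
The two cells of cage d must have quotient 2; hence r3c4 = 2.
Column 5 now contains 2, leaving r3c5 = 1.
2 is placed in row 4, so r4c1 = 1.
Column 2 now contains 5; hence r4c2 = 4.
4 is placed in row 4, so r4c3 = 5.
4 is placed in column 1; hence r5c1 = 2.
4 is placed in column 2; hence r5c2 = 3.
Row 5 already has 3, leaving r5c3 = 4.
4 is placed in column 3, which forces r1c3 = 2.
Column 4 now contains 2, so r1c4 = 4.
Row 3 now contains 2, so r3c3 = 3.
Completed grid: 5 1 2 4 3 / 3 2 1 5 4 / 4 5 3 2 1 / 1 4 5 3 2 / 2 3 4 1 5.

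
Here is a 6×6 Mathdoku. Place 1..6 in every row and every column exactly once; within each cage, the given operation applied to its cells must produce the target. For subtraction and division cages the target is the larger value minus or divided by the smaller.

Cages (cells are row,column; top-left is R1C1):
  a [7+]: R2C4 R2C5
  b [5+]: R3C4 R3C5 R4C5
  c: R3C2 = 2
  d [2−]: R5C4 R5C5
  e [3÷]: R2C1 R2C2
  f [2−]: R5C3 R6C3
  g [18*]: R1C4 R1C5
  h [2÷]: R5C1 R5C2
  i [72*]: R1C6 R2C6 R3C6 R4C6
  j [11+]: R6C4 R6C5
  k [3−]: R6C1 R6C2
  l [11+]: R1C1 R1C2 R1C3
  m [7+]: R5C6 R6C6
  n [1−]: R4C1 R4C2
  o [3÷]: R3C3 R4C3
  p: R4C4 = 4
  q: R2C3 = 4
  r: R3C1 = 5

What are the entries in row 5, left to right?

Q is a freebie, so R2C3 = 4.
R is a freebie, which forces R3C1 = 5.
Cage c is given, so R3C2 = 2.
2 is placed in row 3, so R3C4 = 1.
Row 3 now contains 1, so R3C5 = 3.
Cage p is a single given cell, so R4C4 = 4.
The two cells of cage g must have product 18, which forces R1C4 = 3.
Column 5 already has 3, leaving R1C5 = 6.
Row 3 now contains 3, so R3C3 = 6.
Row 3 now contains 6, leaving R3C6 = 4.
Cage o needs two cells with quotient 3; hence R4C3 = 2.
The 3 cells of cage b must have sum 5, which forces R4C5 = 1.
6 is placed in column 5, leaving R6C5 = 5.
The 3 cells of cage l must have sum 11, so R1C1 = 2.
Cage l needs sum 11; hence R1C2 = 4.
Cage l needs sum 11, which forces R1C3 = 5.
Column 6 now contains 4, leaving R1C6 = 1.
Cage a's pair has sum 7, leaving R2C4 = 5.
Column 5 already has 5, leaving R2C5 = 2.
Row 4 already has 2, so R4C1 = 6.
Cage n needs two cells with difference 1, so R4C2 = 5.
6 is placed in row 4, so R4C6 = 3.
6 is placed in column 1, leaving R5C1 = 3.
Row 5 already has 3, so R5C3 = 1.
Column 5 already has 5, leaving R5C5 = 4.
Column 3 already has 1, leaving R6C3 = 3.
Row 6 now contains 5, which forces R6C4 = 6.
Row 6 now contains 6, which forces R6C6 = 2.
Column 1 now contains 3, so R2C1 = 1.
The two cells of cage e must have quotient 3; hence R2C2 = 3.
Column 6 now contains 3, which forces R2C6 = 6.
Row 5 already has 1, which forces R5C2 = 6.
6 is placed in column 4, leaving R5C4 = 2.
Cage m needs two cells with sum 7; hence R5C6 = 5.
Cage k needs two cells with difference 3, so R6C1 = 4.
Row 6 now contains 6, so R6C2 = 1.
The full grid is 2 4 5 3 6 1 / 1 3 4 5 2 6 / 5 2 6 1 3 4 / 6 5 2 4 1 3 / 3 6 1 2 4 5 / 4 1 3 6 5 2.

3 6 1 2 4 5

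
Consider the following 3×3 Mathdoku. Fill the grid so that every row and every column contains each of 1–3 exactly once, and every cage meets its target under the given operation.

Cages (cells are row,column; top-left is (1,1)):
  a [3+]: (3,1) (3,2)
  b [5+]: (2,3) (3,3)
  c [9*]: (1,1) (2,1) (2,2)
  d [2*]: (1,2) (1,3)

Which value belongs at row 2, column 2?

3

The 3 cells of cage c must have product 9, which forces (1,1) = 3.
Cage c needs product 9, leaving (2,1) = 1.
The 3 cells of cage c must have product 9; hence (2,2) = 3.
Row 2 already has 3, leaving (2,3) = 2.
Column 1 already has 1; hence (3,1) = 2.
Row 3 now contains 2, leaving (3,2) = 1.
Column 3 now contains 2; hence (3,3) = 3.
1 is placed in column 2, so (1,2) = 2.
Column 3 now contains 2; hence (1,3) = 1.
The full grid is 3 2 1 / 1 3 2 / 2 1 3.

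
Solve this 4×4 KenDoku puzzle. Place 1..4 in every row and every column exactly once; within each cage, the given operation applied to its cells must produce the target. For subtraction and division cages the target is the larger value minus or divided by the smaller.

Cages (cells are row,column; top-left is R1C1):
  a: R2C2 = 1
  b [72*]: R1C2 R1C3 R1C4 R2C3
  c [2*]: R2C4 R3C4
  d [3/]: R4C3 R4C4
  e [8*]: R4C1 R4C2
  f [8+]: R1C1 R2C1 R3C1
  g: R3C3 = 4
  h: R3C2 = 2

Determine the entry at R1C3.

2

Cage a is given, which forces R2C2 = 1.
Cage b needs product 72; hence R2C3 = 3.
1 is placed in row 2, which forces R2C4 = 2.
Cage h is given, so R3C2 = 2.
Cage g is a single given cell, which forces R3C3 = 4.
Column 4 now contains 2, so R3C4 = 1.
Column 2 now contains 2, which forces R4C2 = 4.
Column 3 now contains 3, which forces R4C3 = 1.
Column 4 now contains 1, so R4C4 = 3.
Cage f needs sum 8; hence R1C1 = 1.
Column 2 now contains 4; hence R1C2 = 3.
Column 3 now contains 4; hence R1C3 = 2.
Column 4 already has 3; hence R1C4 = 4.
Row 2 now contains 3; hence R2C1 = 4.
Row 3 now contains 1, so R3C1 = 3.
Row 4 now contains 4, so R4C1 = 2.
The full grid is 1 3 2 4 / 4 1 3 2 / 3 2 4 1 / 2 4 1 3.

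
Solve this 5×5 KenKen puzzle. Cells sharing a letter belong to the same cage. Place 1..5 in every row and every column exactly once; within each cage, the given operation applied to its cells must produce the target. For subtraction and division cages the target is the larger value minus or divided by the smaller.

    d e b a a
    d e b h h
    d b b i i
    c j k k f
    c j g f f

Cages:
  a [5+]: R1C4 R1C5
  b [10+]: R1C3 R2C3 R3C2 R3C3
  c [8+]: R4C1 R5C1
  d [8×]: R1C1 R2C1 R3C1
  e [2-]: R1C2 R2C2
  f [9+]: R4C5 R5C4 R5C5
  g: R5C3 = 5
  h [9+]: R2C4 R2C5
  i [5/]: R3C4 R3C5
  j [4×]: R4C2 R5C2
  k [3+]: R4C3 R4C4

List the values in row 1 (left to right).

Cage g is given; hence R5C3 = 5.
Cage c's pair has sum 8, so R4C1 = 5.
Row 5 now contains 5, which forces R5C1 = 3.
Row 1 needs a 5, and only R1C2 is open for it.
The two cells of cage e must have difference 2, so R2C2 = 3.
The only place for 3 in row 3 is R3C3.
In row 4, 3 can only go at R4C5, so R4C5 = 3.
In row 1, 3 can only go at R1C4, so R1C4 = 3.
Cage a needs two cells with sum 5, leaving R1C5 = 2.
Column 5 already has 2, so R5C5 = 4.
Cage h needs two cells with sum 9, leaving R2C4 = 4.
4 is placed in column 5, leaving R2C5 = 5.
Column 5 now contains 5, which forces R3C5 = 1.
Cage j's pair has product 4; hence R4C2 = 4.
4 is placed in row 5, leaving R5C2 = 1.
4 is placed in row 5; hence R5C4 = 2.
The 4 cells of cage b must have sum 10, leaving R1C3 = 4.
Cage b has sum 10, leaving R2C3 = 1.
4 is placed in column 2, which forces R3C2 = 2.
1 is placed in row 3; hence R3C4 = 5.
Cage k's pair has sum 3, which forces R4C3 = 2.
2 is placed in column 4; hence R4C4 = 1.
4 is placed in row 1; hence R1C1 = 1.
Row 2 now contains 1; hence R2C1 = 2.
2 is placed in row 3, so R3C1 = 4.
Completed grid: 1 5 4 3 2 / 2 3 1 4 5 / 4 2 3 5 1 / 5 4 2 1 3 / 3 1 5 2 4.

1 5 4 3 2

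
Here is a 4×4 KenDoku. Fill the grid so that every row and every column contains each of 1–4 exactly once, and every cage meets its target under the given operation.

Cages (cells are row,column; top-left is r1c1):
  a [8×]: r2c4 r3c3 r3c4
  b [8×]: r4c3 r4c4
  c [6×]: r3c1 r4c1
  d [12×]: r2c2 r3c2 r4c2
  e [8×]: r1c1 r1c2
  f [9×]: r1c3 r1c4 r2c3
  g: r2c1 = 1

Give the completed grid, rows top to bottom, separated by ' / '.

Cage f needs product 9; hence r1c3 = 1.
The 3 cells of cage f must have product 9, which forces r1c4 = 3.
Cage g is given, which forces r2c1 = 1.
Cage f needs product 9, which forces r2c3 = 3.
Row 2 already has 3, so r2c2 = 4.
4 is placed in row 2, which forces r2c4 = 2.
The 3 cells of cage a must have product 8, so r3c4 = 1.
Column 4 already has 2, so r4c4 = 4.
Cage e needs two cells with product 8, which forces r1c1 = 4.
Column 2 now contains 4, so r1c2 = 2.
Row 3 already has 1, leaving r3c2 = 3.
Cage a has product 8, leaving r3c3 = 4.
Cage d has product 12, leaving r4c2 = 1.
4 is placed in row 4, leaving r4c3 = 2.
Row 3 now contains 3, which forces r3c1 = 2.
Row 4 already has 2, so r4c1 = 3.

4 2 1 3 / 1 4 3 2 / 2 3 4 1 / 3 1 2 4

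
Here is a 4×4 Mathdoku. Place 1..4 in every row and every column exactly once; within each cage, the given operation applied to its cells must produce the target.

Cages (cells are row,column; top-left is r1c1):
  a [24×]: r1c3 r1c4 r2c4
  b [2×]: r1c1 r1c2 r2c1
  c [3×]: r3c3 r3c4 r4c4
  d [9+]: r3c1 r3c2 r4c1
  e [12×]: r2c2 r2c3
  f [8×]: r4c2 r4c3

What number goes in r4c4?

Cage b has product 2; hence r1c1 = 2.
Cage b has product 2, which forces r1c2 = 1.
Cage b has product 2, leaving r2c1 = 1.
Cage c needs product 3, leaving r3c3 = 1.
Cage c has product 3; hence r3c4 = 3.
The 3 cells of cage c must have product 3; hence r4c4 = 1.
Cage a needs product 24, leaving r1c3 = 3.
3 is placed in column 4; hence r1c4 = 4.
Column 3 now contains 3, leaving r2c3 = 4.
Cage a needs product 24, which forces r2c4 = 2.
3 is placed in row 3, which forces r3c1 = 4.
The 3 cells of cage d must have sum 9, leaving r3c2 = 2.
The 3 cells of cage d must have sum 9, which forces r4c1 = 3.
Column 2 now contains 2, so r4c2 = 4.
4 is placed in column 3, which forces r4c3 = 2.
Row 2 now contains 4, which forces r2c2 = 3.
Filled in: 2 1 3 4 / 1 3 4 2 / 4 2 1 3 / 3 4 2 1.

1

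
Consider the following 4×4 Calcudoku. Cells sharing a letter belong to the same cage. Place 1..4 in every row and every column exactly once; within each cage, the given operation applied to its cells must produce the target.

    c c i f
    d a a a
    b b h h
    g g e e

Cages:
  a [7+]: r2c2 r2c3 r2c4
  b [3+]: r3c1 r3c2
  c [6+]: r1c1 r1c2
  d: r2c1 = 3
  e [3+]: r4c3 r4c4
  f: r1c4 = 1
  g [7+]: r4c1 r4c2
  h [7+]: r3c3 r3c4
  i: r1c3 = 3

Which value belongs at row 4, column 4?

2

I is a freebie; hence r1c3 = 3.
F is a freebie, leaving r1c4 = 1.
Cage d is a single given cell, so r2c1 = 3.
3 is placed in column 3, so r3c3 = 4.
Row 3 now contains 4, which forces r3c4 = 3.
Column 1 already has 3; hence r4c1 = 4.
Row 4 already has 4, so r4c2 = 3.
1 is placed in column 4, which forces r4c4 = 2.
Column 1 already has 4; hence r1c1 = 2.
Cage c's pair has sum 6, which forces r1c2 = 4.
Column 4 already has 2, leaving r2c4 = 4.
Column 1 now contains 2, leaving r3c1 = 1.
Row 3 now contains 1, which forces r3c2 = 2.
2 is placed in row 4, which forces r4c3 = 1.
Column 2 now contains 2, leaving r2c2 = 1.
Column 3 already has 1, leaving r2c3 = 2.
Filled in: 2 4 3 1 / 3 1 2 4 / 1 2 4 3 / 4 3 1 2.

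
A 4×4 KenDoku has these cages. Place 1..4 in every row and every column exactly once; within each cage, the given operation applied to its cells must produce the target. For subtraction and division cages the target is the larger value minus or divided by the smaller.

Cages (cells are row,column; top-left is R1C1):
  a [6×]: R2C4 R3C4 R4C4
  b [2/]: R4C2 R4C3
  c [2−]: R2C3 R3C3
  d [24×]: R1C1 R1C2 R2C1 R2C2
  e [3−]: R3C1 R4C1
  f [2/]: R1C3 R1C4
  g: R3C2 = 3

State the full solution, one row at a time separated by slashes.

3 1 2 4 / 2 4 3 1 / 4 3 1 2 / 1 2 4 3

G is a freebie, so R3C2 = 3.
Row 1 needs a 3, and only R1C1 is open for it.
Row 4 needs a 3, and only R4C4 is open for it.
Row 2 needs a 3, and only R2C3 is open for it.
Cage c's pair has difference 2, which forces R3C3 = 1.
Row 3 now contains 1, so R3C4 = 2.
Cage f needs two cells with quotient 2, leaving R1C3 = 2.
Column 4 now contains 2; hence R2C4 = 1.
Row 3 now contains 1, so R3C1 = 4.
The two cells of cage e must have difference 3, which forces R4C1 = 1.
Column 3 already has 2, leaving R4C3 = 4.
Cage d needs product 24, leaving R1C2 = 1.
Column 4 now contains 1, leaving R1C4 = 4.
Column 1 now contains 4; hence R2C1 = 2.
The 4 cells of cage d must have product 24, which forces R2C2 = 4.
4 is placed in row 4, which forces R4C2 = 2.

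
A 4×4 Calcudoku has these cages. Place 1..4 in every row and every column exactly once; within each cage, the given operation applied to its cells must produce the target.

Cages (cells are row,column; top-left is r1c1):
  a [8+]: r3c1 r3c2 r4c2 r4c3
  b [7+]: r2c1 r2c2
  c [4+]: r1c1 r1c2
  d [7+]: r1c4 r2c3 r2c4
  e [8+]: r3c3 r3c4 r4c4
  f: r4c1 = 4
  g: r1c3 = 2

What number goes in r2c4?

2

Cage g is a single given cell, so r1c3 = 2.
F is a freebie, so r4c1 = 4.
4 is placed in column 1, leaving r2c1 = 3.
Cage b's pair has sum 7, so r2c2 = 4.
Row 2 already has 4, so r2c3 = 1.
Row 2 already has 1, which forces r2c4 = 2.
Column 3 now contains 1, so r4c3 = 3.
Row 4 now contains 3, leaving r4c4 = 1.
Column 1 already has 3, so r1c1 = 1.
Cage c needs two cells with sum 4; hence r1c2 = 3.
The 3 cells of cage d must have sum 7, leaving r1c4 = 4.
Cage a needs sum 8; hence r3c1 = 2.
Cage a has sum 8, which forces r3c2 = 1.
Column 3 now contains 3, which forces r3c3 = 4.
The 3 cells of cage e must have sum 8; hence r3c4 = 3.
1 is placed in row 4, which forces r4c2 = 2.
The full grid is 1 3 2 4 / 3 4 1 2 / 2 1 4 3 / 4 2 3 1.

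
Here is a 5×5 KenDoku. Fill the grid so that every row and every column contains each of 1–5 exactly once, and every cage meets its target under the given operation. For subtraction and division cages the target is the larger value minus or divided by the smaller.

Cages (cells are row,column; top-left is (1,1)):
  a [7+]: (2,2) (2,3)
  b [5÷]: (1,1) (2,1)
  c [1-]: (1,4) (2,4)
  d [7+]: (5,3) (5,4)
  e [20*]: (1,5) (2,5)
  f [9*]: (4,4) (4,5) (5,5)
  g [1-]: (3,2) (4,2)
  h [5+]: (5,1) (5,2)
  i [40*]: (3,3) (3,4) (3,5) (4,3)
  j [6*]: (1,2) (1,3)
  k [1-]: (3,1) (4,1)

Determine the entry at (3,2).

Cage f needs product 9, which forces (4,4) = 3.
Cage f has product 9, which forces (4,5) = 1.
Cage f needs product 9, so (5,5) = 3.
Column 1 needs a 2, and only (4,1) is open for it.
In column 1, 3 can only go at (3,1), so (3,1) = 3.
Column 1 needs a 4, and only (5,1) is open for it.
Row 5 now contains 4, leaving (5,2) = 1.
Column 3 needs a 1, and only (3,3) is open for it.
The only place for 2 in column 5 is (3,5).
The only place for 1 in row 2 is (2,1).
Column 1 now contains 1, so (1,1) = 5.
5 is placed in row 1, so (1,5) = 4.
Column 5 now contains 4, which forces (2,5) = 5.
4 is placed in row 1, which forces (1,4) = 1.
The two cells of cage c must have difference 1, leaving (2,4) = 2.
Column 4 now contains 2, so (5,4) = 5.
Column 4 now contains 5, which forces (3,4) = 4.
Cage i needs product 40, which forces (4,3) = 5.
Row 5 already has 5, so (5,3) = 2.
Cage j's pair has product 6, so (1,2) = 2.
Column 3 now contains 2, which forces (1,3) = 3.
3 is placed in column 3; hence (2,3) = 4.
Row 3 now contains 4, leaving (3,2) = 5.
5 is placed in row 4, which forces (4,2) = 4.
Row 2 now contains 4, so (2,2) = 3.
Filled in: 5 2 3 1 4 / 1 3 4 2 5 / 3 5 1 4 2 / 2 4 5 3 1 / 4 1 2 5 3.

5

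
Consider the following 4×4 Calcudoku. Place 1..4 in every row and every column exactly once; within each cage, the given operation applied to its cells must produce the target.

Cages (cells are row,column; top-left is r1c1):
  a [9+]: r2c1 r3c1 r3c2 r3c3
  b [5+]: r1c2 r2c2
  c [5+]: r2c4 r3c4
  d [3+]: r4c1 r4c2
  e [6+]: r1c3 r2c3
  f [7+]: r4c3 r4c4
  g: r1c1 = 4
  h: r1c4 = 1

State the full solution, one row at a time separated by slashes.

Cage g is given; hence r1c1 = 4.
4 is placed in row 1, so r1c3 = 2.
Cage h is a single given cell; hence r1c4 = 1.
Column 3 already has 2, which forces r2c3 = 4.
Column 3 now contains 4, leaving r4c3 = 3.
Row 4 now contains 3, leaving r4c4 = 4.
Row 1 now contains 1, so r1c2 = 3.
The two cells of cage b must have sum 5, which forces r2c2 = 2.
Row 2 now contains 2, leaving r2c4 = 3.
Column 2 now contains 3, so r3c2 = 4.
3 is placed in column 3; hence r3c3 = 1.
Column 4 now contains 3; hence r3c4 = 2.
Column 2 already has 2, leaving r4c2 = 1.
Row 2 now contains 3; hence r2c1 = 1.
2 is placed in row 3, leaving r3c1 = 3.
1 is placed in row 4, which forces r4c1 = 2.

4 3 2 1 / 1 2 4 3 / 3 4 1 2 / 2 1 3 4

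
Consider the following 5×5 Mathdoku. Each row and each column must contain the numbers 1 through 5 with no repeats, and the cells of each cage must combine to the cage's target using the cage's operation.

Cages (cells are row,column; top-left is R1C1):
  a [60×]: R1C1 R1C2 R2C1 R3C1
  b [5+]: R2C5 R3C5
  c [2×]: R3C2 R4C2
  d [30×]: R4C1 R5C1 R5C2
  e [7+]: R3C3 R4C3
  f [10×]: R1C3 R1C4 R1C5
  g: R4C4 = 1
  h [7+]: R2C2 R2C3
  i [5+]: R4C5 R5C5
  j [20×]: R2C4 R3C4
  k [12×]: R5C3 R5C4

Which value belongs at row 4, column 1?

3

G is a freebie, so R4C4 = 1.
Cage c's pair has product 2; hence R3C2 = 1.
1 is placed in row 4, so R4C2 = 2.
The 3 cells of cage d must have product 30, which forces R5C1 = 2.
Row 5 already has 2; hence R5C5 = 1.
Cage f has product 10, which forces R1C3 = 1.
Cage i needs two cells with sum 5; hence R4C5 = 4.
Cage a needs product 60, which forces R2C1 = 1.
In row 5, 5 can only go at R5C2, so R5C2 = 5.
The 3 cells of cage d must have product 30, so R4C1 = 3.
3 is placed in row 4, leaving R4C3 = 5.
The 4 cells of cage a must have product 60, so R1C2 = 3.
Column 2 now contains 3, so R2C2 = 4.
4 is placed in row 2, so R2C3 = 3.
4 is placed in row 2, leaving R2C4 = 5.
Row 2 already has 3, leaving R2C5 = 2.
Cage e's pair has sum 7, which forces R3C3 = 2.
Column 4 now contains 5, which forces R3C4 = 4.
Column 5 already has 2, which forces R3C5 = 3.
Column 3 already has 3, leaving R5C3 = 4.
4 is placed in column 4, leaving R5C4 = 3.
Cage a needs product 60, which forces R1C1 = 4.
Column 4 now contains 5, so R1C4 = 2.
Column 5 already has 2, so R1C5 = 5.
Row 3 already has 4, leaving R3C1 = 5.
Completed grid: 4 3 1 2 5 / 1 4 3 5 2 / 5 1 2 4 3 / 3 2 5 1 4 / 2 5 4 3 1.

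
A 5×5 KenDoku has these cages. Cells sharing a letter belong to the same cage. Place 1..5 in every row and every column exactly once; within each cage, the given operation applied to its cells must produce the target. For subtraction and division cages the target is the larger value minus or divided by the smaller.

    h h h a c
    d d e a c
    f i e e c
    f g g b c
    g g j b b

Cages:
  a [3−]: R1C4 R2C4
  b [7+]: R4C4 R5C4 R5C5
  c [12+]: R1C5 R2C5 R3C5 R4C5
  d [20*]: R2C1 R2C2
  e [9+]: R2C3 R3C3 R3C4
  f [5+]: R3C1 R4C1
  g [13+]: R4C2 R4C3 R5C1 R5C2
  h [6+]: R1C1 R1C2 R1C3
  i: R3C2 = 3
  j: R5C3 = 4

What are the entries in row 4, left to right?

4 1 5 3 2

Cage i is given, which forces R3C2 = 3.
Cage j is a single given cell, so R5C3 = 4.
In row 2, 3 can only go at R2C3, so R2C3 = 3.
Cage h has sum 6, leaving R1C1 = 3.
In row 4, 3 can only go at R4C4, so R4C4 = 3.
The 3 cells of cage b must have sum 7, so R5C4 = 1.
The 3 cells of cage b must have sum 7; hence R5C5 = 3.
Row 1 needs a 4, and only R1C5 is open for it.
Row 1 needs a 5, and only R1C4 is open for it.
Column 4 already has 5, which forces R2C4 = 2.
The 3 cells of cage e must have sum 9, leaving R3C3 = 2.
Column 4 already has 5, leaving R3C4 = 4.
Cage h needs sum 6, so R1C2 = 2.
2 is placed in column 3, so R1C3 = 1.
4 is placed in row 3, leaving R3C1 = 1.
Row 3 now contains 1, which forces R3C5 = 5.
Cage f needs two cells with sum 5; hence R4C1 = 4.
Column 3 now contains 1, which forces R4C3 = 5.
Cage c has sum 12, leaving R4C5 = 2.
Column 2 now contains 2; hence R5C2 = 5.
Column 1 now contains 4, which forces R2C1 = 5.
Column 2 now contains 5; hence R2C2 = 4.
5 is placed in column 5, so R2C5 = 1.
5 is placed in row 4, so R4C2 = 1.
5 is placed in row 5, so R5C1 = 2.
Completed grid: 3 2 1 5 4 / 5 4 3 2 1 / 1 3 2 4 5 / 4 1 5 3 2 / 2 5 4 1 3.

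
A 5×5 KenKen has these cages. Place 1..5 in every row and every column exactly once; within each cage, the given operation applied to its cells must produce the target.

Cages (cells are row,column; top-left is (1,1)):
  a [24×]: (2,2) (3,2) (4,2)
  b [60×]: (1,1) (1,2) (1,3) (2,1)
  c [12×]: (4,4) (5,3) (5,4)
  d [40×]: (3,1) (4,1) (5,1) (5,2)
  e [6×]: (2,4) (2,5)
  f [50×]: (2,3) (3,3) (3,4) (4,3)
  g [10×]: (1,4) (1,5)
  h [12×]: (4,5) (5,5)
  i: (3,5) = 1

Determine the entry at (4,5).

Cage f has product 50, leaving (3,4) = 5.
I is a freebie; hence (3,5) = 1.
5 is placed in column 4, which forces (1,4) = 2.
The two cells of cage g must have product 10, so (1,5) = 5.
Column 4 already has 2, so (2,4) = 3.
3 is placed in row 2, leaving (2,5) = 2.
1 is placed in row 3, leaving (3,3) = 2.
The 4 cells of cage b must have product 60, leaving (2,1) = 5.
Row 2 now contains 2, so (2,2) = 4.
Row 2 already has 5, which forces (2,3) = 1.
Row 3 already has 2, so (3,1) = 4.
Cage a has product 24, leaving (3,2) = 3.
Cage a has product 24, so (4,2) = 2.
Column 3 already has 1, which forces (4,3) = 5.
Cage c needs product 12, which forces (5,3) = 3.
Row 5 already has 3, leaving (5,5) = 4.
The 4 cells of cage b must have product 60, which forces (1,1) = 3.
3 is placed in column 2, so (1,2) = 1.
Column 3 now contains 3; hence (1,3) = 4.
Row 4 already has 2, which forces (4,1) = 1.
Cage c needs product 12, which forces (4,4) = 4.
Column 5 already has 4, leaving (4,5) = 3.
Cage d has product 40, which forces (5,1) = 2.
Cage d needs product 40, leaving (5,2) = 5.
4 is placed in row 5; hence (5,4) = 1.
Filled in: 3 1 4 2 5 / 5 4 1 3 2 / 4 3 2 5 1 / 1 2 5 4 3 / 2 5 3 1 4.

3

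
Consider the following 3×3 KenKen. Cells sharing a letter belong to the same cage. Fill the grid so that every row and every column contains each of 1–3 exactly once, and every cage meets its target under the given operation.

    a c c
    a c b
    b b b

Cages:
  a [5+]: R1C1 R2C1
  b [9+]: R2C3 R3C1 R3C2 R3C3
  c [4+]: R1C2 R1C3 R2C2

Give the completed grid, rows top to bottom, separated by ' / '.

The 3 cells of cage c must have sum 4; hence R1C2 = 2.
Cage c needs sum 4, leaving R1C3 = 1.
The 3 cells of cage c must have sum 4, leaving R2C2 = 1.
The 4 cells of cage b must have sum 9; hence R2C3 = 3.
Column 2 now contains 1, leaving R3C2 = 3.
Column 3 now contains 1, leaving R3C3 = 2.
2 is placed in row 1; hence R1C1 = 3.
Row 2 now contains 3; hence R2C1 = 2.
Row 3 now contains 2; hence R3C1 = 1.

3 2 1 / 2 1 3 / 1 3 2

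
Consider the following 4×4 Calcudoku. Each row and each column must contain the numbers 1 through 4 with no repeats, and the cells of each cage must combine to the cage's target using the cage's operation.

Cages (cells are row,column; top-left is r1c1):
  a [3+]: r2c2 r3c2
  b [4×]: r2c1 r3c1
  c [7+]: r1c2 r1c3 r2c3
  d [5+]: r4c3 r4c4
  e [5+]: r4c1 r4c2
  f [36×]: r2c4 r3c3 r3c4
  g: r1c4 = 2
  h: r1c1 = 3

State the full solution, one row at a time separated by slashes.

3 4 1 2 / 4 1 2 3 / 1 2 3 4 / 2 3 4 1

H is a freebie, so r1c1 = 3.
G is a freebie, so r1c4 = 2.
Cage f has product 36; hence r2c4 = 3.
The 3 cells of cage f must have product 36, leaving r3c3 = 3.
The 3 cells of cage f must have product 36; hence r3c4 = 4.
Column 4 already has 4, leaving r4c4 = 1.
The two cells of cage b must have product 4; hence r2c1 = 4.
Cage c has sum 7; hence r2c3 = 2.
4 is placed in row 3, which forces r3c1 = 1.
Row 3 now contains 1; hence r3c2 = 2.
Cage e's pair has sum 5, so r4c1 = 2.
Cage e needs two cells with sum 5, leaving r4c2 = 3.
Cage d's pair has sum 5, so r4c3 = 4.
The 3 cells of cage c must have sum 7; hence r1c2 = 4.
Column 3 now contains 4; hence r1c3 = 1.
Row 2 now contains 2, leaving r2c2 = 1.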